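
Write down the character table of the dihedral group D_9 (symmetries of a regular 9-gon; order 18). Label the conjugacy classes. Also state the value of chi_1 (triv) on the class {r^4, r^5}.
Conjugacy classes: {e} of size 1, {r^1, r^8} of size 2, {r^2, r^7} of size 2, {r^3, r^6} of size 2, {r^4, r^5} of size 2, {s, sr, ..., sr^8} of size 9.
Character table:
  irrep \ class              {e} (size 1)  {r^1, r^8} (size 2)  {r^2, r^7} (size 2)  {r^3, r^6} (size 2)  {r^4, r^5} (size 2)  {s, sr, ..., sr^8} (size 9)
  chi_1 (triv)               1             1                    1                    1                    1                    1                          
  chi_2 (sign: r->1, s->-1)  1             1                    1                    1                    1                    -1                         
  chi_3 (2d, j=1)            2             2*cos(2*pi/9)        2*cos(4*pi/9)        -1                   -2*cos(pi/9)         0                          
  chi_4 (2d, j=2)            2             2*cos(4*pi/9)        -2*cos(pi/9)         -1                   2*cos(2*pi/9)        0                          
  chi_5 (2d, j=3)            2             -1                   -1                   2                    -1                   0                          
  chi_6 (2d, j=4)            2             -2*cos(pi/9)         2*cos(2*pi/9)        -1                   2*cos(4*pi/9)        0                          

Spot check: chi_1 (triv) on {r^4, r^5} = 1.

Proof sketch: D_9 has order 2*9 = 18 with 6 conjugacy classes, hence 6 irreducibles. Sum of squared dims 1 + 1 + 4 + 4 + 4 + 4 = 18 = |G|. Linear characters come from the abelianisation; the 2-dimensional irreps have character r^k -> 2*cos(2*pi*j*k/9), reflections -> 0.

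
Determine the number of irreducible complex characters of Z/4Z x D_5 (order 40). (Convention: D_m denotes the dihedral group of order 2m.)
16

Solution. The number of irreducible complex representations of a finite group equals its number of conjugacy classes. For a direct product, #classes(G x H) = #classes(G) * #classes(H). Z/4Z has 4 classes (abelian), D_5 has 4 classes, so 4 * 4 = 16, so Z/4Z x D_5 (order 40) has exactly 16 irreducible complex representations.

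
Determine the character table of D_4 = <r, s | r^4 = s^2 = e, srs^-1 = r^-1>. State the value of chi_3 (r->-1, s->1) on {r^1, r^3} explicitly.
Conjugacy classes: {e} of size 1, {r^2} of size 1, {r^1, r^3} of size 2, {s, sr^2, ...} of size 2, {sr, sr^3, ...} of size 2.
Character table:
  irrep \ class              {e} (size 1)  {r^2} (size 1)  {r^1, r^3} (size 2)  {s, sr^2, ...} (size 2)  {sr, sr^3, ...} (size 2)
  chi_1 (triv)               1             1               1                    1                        1                       
  chi_2 (sign: r->1, s->-1)  1             1               1                    -1                       -1                      
  chi_3 (r->-1, s->1)        1             1               -1                   1                        -1                      
  chi_4 (r->-1, s->-1)       1             1               -1                   -1                       1                       
  chi_5 (2d, j=1)            2             -2              0                    0                        0                       

Spot check: chi_3 (r->-1, s->1) on {r^1, r^3} = -1.

Proof sketch: D_4 has order 2*4 = 8 with 5 conjugacy classes, hence 5 irreducibles. Sum of squared dims 1 + 1 + 1 + 1 + 4 = 8 = |G|. Linear characters come from the abelianisation; the 2-dimensional irreps have character r^k -> 2*cos(2*pi*j*k/4), reflections -> 0.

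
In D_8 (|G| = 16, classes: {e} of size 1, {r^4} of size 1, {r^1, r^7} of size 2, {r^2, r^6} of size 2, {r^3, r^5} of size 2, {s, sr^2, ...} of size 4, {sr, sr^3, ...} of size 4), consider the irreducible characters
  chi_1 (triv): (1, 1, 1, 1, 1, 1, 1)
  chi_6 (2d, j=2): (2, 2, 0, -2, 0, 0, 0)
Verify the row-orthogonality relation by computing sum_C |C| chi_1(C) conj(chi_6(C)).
Sum = 0; so <chi_1, chi_6> = 0 (distinct irreducibles are orthogonal).

Compute term by term over conjugacy classes (|C| * chi_1(C) * conj(chi_6(C))):
  1*(1)*conj(2) + 1*(1)*conj(2) + 2*(1)*conj(0) + 2*(1)*conj(-2) + 2*(1)*conj(0) + 4*(1)*conj(0) + 4*(1)*conj(0)
  = (2) + (2) + (0) + (-4) + (0) + (0) + (0)
  = 0.
Dividing by |G| = 16 gives 0/16 = 0, matching the row-orthogonality relation <chi_1, chi_6> = [chi_1 = chi_6].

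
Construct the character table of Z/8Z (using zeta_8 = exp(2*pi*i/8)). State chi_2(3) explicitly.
Character table of Z/8Z (irreps indexed chi_0,...,chi_7 with chi_k(m) = zeta_8^(k*m), zeta_8 = exp(2*pi*i/8)):
  irrep \ class  {0} (size 1)  {1} (size 1)    {2} (size 1)  {3} (size 1)    {4} (size 1)  {5} (size 1)    {6} (size 1)  {7} (size 1)  
  chi_0          1             1               1             1               1             1               1             1             
  chi_1          1             exp(I*pi/4)     I             exp(3*I*pi/4)   -1            exp(-3*I*pi/4)  -I            exp(-I*pi/4)  
  chi_2          1             I               -1            -I              1             I               -1            -I            
  chi_3          1             exp(3*I*pi/4)   -I            exp(I*pi/4)     -1            exp(-I*pi/4)    I             exp(-3*I*pi/4)
  chi_4          1             -1              1             -1              1             -1              1             -1            
  chi_5          1             exp(-3*I*pi/4)  I             exp(-I*pi/4)    -1            exp(I*pi/4)     -I            exp(3*I*pi/4) 
  chi_6          1             -I              -1            I               1             -I              -1            I             
  chi_7          1             exp(-I*pi/4)    -I            exp(-3*I*pi/4)  -1            exp(3*I*pi/4)   I             exp(I*pi/4)   

Spot check: chi_2(3) = zeta_8^(2*3) = zeta_8^6 = -I.

Details: Z/8Z is abelian, so all 8 irreducible complex representations are 1-dimensional. They are given by chi_k(m) = zeta_8^(k*m) for k = 0,...,7. Row orthogonality: sum_m chi_k(m) conj(chi_l(m)) = 8 * [k = l].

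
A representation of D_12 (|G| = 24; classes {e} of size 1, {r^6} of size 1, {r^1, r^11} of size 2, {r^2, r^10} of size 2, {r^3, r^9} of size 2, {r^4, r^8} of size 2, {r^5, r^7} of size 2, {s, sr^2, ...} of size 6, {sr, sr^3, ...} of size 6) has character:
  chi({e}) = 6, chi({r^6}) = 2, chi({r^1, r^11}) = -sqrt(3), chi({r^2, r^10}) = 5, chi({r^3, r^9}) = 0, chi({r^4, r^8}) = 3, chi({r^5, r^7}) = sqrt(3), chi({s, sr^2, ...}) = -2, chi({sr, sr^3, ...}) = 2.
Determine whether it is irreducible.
Not irreducible (reducible): <chi, chi> = 7 > 1.

Reasoning: <chi, chi> = (1/|G|) sum_C |C| * |chi(C)|^2 = (1/24)[1*|6|^2 + 1*|2|^2 + 2*|-sqrt(3)|^2 + 2*|5|^2 + 2*|0|^2 + 2*|3|^2 + 2*|sqrt(3)|^2 + 6*|-2|^2 + 6*|2|^2]
  = (1/24)[(36) + (4) + (6) + (50) + (0) + (18) + (6) + (24) + (24)] = 168/24 = 7.
A character is irreducible iff <chi, chi> = 1, so this representation is reducible.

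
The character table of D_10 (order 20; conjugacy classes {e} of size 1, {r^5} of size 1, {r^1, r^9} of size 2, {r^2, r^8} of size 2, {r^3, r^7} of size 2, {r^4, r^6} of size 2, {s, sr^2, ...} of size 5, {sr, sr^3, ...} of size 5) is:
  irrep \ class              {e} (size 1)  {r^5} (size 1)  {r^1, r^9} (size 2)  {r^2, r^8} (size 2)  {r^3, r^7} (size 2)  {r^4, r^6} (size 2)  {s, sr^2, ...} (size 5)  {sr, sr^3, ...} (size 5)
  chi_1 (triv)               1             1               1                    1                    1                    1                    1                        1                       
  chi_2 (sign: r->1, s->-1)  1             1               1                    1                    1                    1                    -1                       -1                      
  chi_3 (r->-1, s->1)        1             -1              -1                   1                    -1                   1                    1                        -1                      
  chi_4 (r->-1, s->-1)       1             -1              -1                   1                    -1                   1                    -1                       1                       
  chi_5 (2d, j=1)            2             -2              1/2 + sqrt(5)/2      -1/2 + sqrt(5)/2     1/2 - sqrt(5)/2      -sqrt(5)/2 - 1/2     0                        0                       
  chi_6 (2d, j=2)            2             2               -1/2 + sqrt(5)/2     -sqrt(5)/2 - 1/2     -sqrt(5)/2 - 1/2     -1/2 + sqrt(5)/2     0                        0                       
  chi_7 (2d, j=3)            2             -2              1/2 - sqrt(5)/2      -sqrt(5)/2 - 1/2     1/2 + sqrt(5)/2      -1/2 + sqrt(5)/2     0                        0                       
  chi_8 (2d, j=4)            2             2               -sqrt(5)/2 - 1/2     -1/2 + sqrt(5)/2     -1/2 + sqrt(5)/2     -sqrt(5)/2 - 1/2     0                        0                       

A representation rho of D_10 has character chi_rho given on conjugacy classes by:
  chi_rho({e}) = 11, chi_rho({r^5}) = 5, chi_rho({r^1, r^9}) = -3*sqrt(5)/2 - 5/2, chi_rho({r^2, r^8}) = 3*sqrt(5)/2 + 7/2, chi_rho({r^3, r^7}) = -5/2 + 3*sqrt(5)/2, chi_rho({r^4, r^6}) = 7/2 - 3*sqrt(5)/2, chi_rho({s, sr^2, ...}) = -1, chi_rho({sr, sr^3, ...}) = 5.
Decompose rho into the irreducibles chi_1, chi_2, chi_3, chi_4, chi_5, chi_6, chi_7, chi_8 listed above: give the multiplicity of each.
Multiplicities: chi_1: 2, chi_2: 0, chi_3: 0, chi_4: 3, chi_5: 0, chi_6: 0, chi_7: 0, chi_8: 3.

Why: Use <chi_rho, chi> = (1/|G|) sum_C |C| * chi_rho(C) * conj(chi(C)) with |G| = 20 for each irreducible chi in the table:
  <chi_rho, chi_1> = (1/20)[1*(11)*conj(1) + 1*(5)*conj(1) + 2*(-3*sqrt(5)/2 - 5/2)*conj(1) + 2*(3*sqrt(5)/2 + 7/2)*conj(1) + 2*(-5/2 + 3*sqrt(5)/2)*conj(1) + 2*(7/2 - 3*sqrt(5)/2)*conj(1) + 5*(-1)*conj(1) + 5*(5)*conj(1)]
      = (1/20)[(11) + (5) + (-3*sqrt(5) - 5) + (3*sqrt(5) + 7) + (-5 + 3*sqrt(5)) + (7 - 3*sqrt(5)) + (-5) + (25)] = 40/20 = 2
  <chi_rho, chi_2> = (1/20)[1*(11)*conj(1) + 1*(5)*conj(1) + 2*(-3*sqrt(5)/2 - 5/2)*conj(1) + 2*(3*sqrt(5)/2 + 7/2)*conj(1) + 2*(-5/2 + 3*sqrt(5)/2)*conj(1) + 2*(7/2 - 3*sqrt(5)/2)*conj(1) + 5*(-1)*conj(-1) + 5*(5)*conj(-1)]
      = (1/20)[(11) + (5) + (-3*sqrt(5) - 5) + (3*sqrt(5) + 7) + (-5 + 3*sqrt(5)) + (7 - 3*sqrt(5)) + (5) + (-25)] = 0/20 = 0
  <chi_rho, chi_3> = (1/20)[1*(11)*conj(1) + 1*(5)*conj(-1) + 2*(-3*sqrt(5)/2 - 5/2)*conj(-1) + 2*(3*sqrt(5)/2 + 7/2)*conj(1) + 2*(-5/2 + 3*sqrt(5)/2)*conj(-1) + 2*(7/2 - 3*sqrt(5)/2)*conj(1) + 5*(-1)*conj(1) + 5*(5)*conj(-1)]
      = (1/20)[(11) + (-5) + (5 + 3*sqrt(5)) + (3*sqrt(5) + 7) + (5 - 3*sqrt(5)) + (7 - 3*sqrt(5)) + (-5) + (-25)] = 0/20 = 0
  <chi_rho, chi_4> = (1/20)[1*(11)*conj(1) + 1*(5)*conj(-1) + 2*(-3*sqrt(5)/2 - 5/2)*conj(-1) + 2*(3*sqrt(5)/2 + 7/2)*conj(1) + 2*(-5/2 + 3*sqrt(5)/2)*conj(-1) + 2*(7/2 - 3*sqrt(5)/2)*conj(1) + 5*(-1)*conj(-1) + 5*(5)*conj(1)]
      = (1/20)[(11) + (-5) + (5 + 3*sqrt(5)) + (3*sqrt(5) + 7) + (5 - 3*sqrt(5)) + (7 - 3*sqrt(5)) + (5) + (25)] = 60/20 = 3
  <chi_rho, chi_5> = (1/20)[1*(11)*conj(2) + 1*(5)*conj(-2) + 2*(-3*sqrt(5)/2 - 5/2)*conj(1/2 + sqrt(5)/2) + 2*(3*sqrt(5)/2 + 7/2)*conj(-1/2 + sqrt(5)/2) + 2*(-5/2 + 3*sqrt(5)/2)*conj(1/2 - sqrt(5)/2) + 2*(7/2 - 3*sqrt(5)/2)*conj(-sqrt(5)/2 - 1/2) + 5*(-1)*conj(0) + 5*(5)*conj(0)]
      = (1/20)[(22) + (-10) + (-10 - 4*sqrt(5)) + (4 + 2*sqrt(5)) + (-10 + 4*sqrt(5)) + (4 - 2*sqrt(5)) + (0) + (0)] = 0/20 = 0
  <chi_rho, chi_6> = (1/20)[1*(11)*conj(2) + 1*(5)*conj(2) + 2*(-3*sqrt(5)/2 - 5/2)*conj(-1/2 + sqrt(5)/2) + 2*(3*sqrt(5)/2 + 7/2)*conj(-sqrt(5)/2 - 1/2) + 2*(-5/2 + 3*sqrt(5)/2)*conj(-sqrt(5)/2 - 1/2) + 2*(7/2 - 3*sqrt(5)/2)*conj(-1/2 + sqrt(5)/2) + 5*(-1)*conj(0) + 5*(5)*conj(0)]
      = (1/20)[(22) + (10) + (-5 - sqrt(5)) + (-5*sqrt(5) - 11) + (-5 + sqrt(5)) + (-11 + 5*sqrt(5)) + (0) + (0)] = 0/20 = 0
  <chi_rho, chi_7> = (1/20)[1*(11)*conj(2) + 1*(5)*conj(-2) + 2*(-3*sqrt(5)/2 - 5/2)*conj(1/2 - sqrt(5)/2) + 2*(3*sqrt(5)/2 + 7/2)*conj(-sqrt(5)/2 - 1/2) + 2*(-5/2 + 3*sqrt(5)/2)*conj(1/2 + sqrt(5)/2) + 2*(7/2 - 3*sqrt(5)/2)*conj(-1/2 + sqrt(5)/2) + 5*(-1)*conj(0) + 5*(5)*conj(0)]
      = (1/20)[(22) + (-10) + (sqrt(5) + 5) + (-5*sqrt(5) - 11) + (5 - sqrt(5)) + (-11 + 5*sqrt(5)) + (0) + (0)] = 0/20 = 0
  <chi_rho, chi_8> = (1/20)[1*(11)*conj(2) + 1*(5)*conj(2) + 2*(-3*sqrt(5)/2 - 5/2)*conj(-sqrt(5)/2 - 1/2) + 2*(3*sqrt(5)/2 + 7/2)*conj(-1/2 + sqrt(5)/2) + 2*(-5/2 + 3*sqrt(5)/2)*conj(-1/2 + sqrt(5)/2) + 2*(7/2 - 3*sqrt(5)/2)*conj(-sqrt(5)/2 - 1/2) + 5*(-1)*conj(0) + 5*(5)*conj(0)]
      = (1/20)[(22) + (10) + (4*sqrt(5) + 10) + (4 + 2*sqrt(5)) + (10 - 4*sqrt(5)) + (4 - 2*sqrt(5)) + (0) + (0)] = 60/20 = 3
Dimension check: dim(rho) = sum (mult * dim) = 2*1 + 0*1 + 0*1 + 3*1 + 0*2 + 0*2 + 0*2 + 3*2 = 11 = chi_rho(e) = 11.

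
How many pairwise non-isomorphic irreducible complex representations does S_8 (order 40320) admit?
22

Why: The number of irreducible complex representations of a finite group equals its number of conjugacy classes. Conjugacy classes in S_8 correspond to cycle types, i.e. partitions of 8; there are p(8) = 22 of them, so S_8 (order 40320) has exactly 22 irreducible complex representations.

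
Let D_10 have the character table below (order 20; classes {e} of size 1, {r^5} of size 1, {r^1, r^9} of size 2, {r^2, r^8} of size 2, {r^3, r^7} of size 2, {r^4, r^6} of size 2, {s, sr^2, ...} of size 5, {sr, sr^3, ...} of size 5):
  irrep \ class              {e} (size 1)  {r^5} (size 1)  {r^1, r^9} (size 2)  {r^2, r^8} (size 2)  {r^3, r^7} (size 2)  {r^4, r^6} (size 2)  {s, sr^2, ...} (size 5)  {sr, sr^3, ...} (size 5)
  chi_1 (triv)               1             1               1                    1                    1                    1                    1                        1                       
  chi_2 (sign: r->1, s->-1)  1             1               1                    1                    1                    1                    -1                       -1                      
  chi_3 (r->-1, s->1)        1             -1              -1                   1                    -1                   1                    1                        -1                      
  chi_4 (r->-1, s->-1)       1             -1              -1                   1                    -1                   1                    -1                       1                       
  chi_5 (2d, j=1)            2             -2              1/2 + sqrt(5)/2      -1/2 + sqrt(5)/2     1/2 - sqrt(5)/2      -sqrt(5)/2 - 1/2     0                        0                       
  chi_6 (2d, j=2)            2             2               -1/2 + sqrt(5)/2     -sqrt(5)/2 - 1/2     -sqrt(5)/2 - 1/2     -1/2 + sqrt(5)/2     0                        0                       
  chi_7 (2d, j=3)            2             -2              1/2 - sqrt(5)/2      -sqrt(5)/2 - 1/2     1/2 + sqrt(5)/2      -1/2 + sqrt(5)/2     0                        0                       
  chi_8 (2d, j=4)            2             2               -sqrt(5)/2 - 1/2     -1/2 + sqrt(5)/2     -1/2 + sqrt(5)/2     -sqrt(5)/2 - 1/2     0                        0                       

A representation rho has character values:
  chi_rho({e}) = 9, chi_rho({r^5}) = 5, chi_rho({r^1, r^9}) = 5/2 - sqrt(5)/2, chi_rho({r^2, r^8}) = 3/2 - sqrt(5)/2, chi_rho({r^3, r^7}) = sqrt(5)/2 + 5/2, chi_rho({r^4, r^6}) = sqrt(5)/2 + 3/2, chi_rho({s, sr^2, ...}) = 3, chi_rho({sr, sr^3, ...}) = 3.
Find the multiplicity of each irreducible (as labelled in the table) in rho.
Multiplicities: chi_1: 3, chi_2: 0, chi_3: 0, chi_4: 0, chi_5: 0, chi_6: 1, chi_7: 1, chi_8: 1.

Solution. Use <chi_rho, chi> = (1/|G|) sum_C |C| * chi_rho(C) * conj(chi(C)) with |G| = 20 for each irreducible chi in the table:
  <chi_rho, chi_1> = (1/20)[1*(9)*conj(1) + 1*(5)*conj(1) + 2*(5/2 - sqrt(5)/2)*conj(1) + 2*(3/2 - sqrt(5)/2)*conj(1) + 2*(sqrt(5)/2 + 5/2)*conj(1) + 2*(sqrt(5)/2 + 3/2)*conj(1) + 5*(3)*conj(1) + 5*(3)*conj(1)]
      = (1/20)[(9) + (5) + (5 - sqrt(5)) + (3 - sqrt(5)) + (sqrt(5) + 5) + (sqrt(5) + 3) + (15) + (15)] = 60/20 = 3
  <chi_rho, chi_2> = (1/20)[1*(9)*conj(1) + 1*(5)*conj(1) + 2*(5/2 - sqrt(5)/2)*conj(1) + 2*(3/2 - sqrt(5)/2)*conj(1) + 2*(sqrt(5)/2 + 5/2)*conj(1) + 2*(sqrt(5)/2 + 3/2)*conj(1) + 5*(3)*conj(-1) + 5*(3)*conj(-1)]
      = (1/20)[(9) + (5) + (5 - sqrt(5)) + (3 - sqrt(5)) + (sqrt(5) + 5) + (sqrt(5) + 3) + (-15) + (-15)] = 0/20 = 0
  <chi_rho, chi_3> = (1/20)[1*(9)*conj(1) + 1*(5)*conj(-1) + 2*(5/2 - sqrt(5)/2)*conj(-1) + 2*(3/2 - sqrt(5)/2)*conj(1) + 2*(sqrt(5)/2 + 5/2)*conj(-1) + 2*(sqrt(5)/2 + 3/2)*conj(1) + 5*(3)*conj(1) + 5*(3)*conj(-1)]
      = (1/20)[(9) + (-5) + (-5 + sqrt(5)) + (3 - sqrt(5)) + (-5 - sqrt(5)) + (sqrt(5) + 3) + (15) + (-15)] = 0/20 = 0
  <chi_rho, chi_4> = (1/20)[1*(9)*conj(1) + 1*(5)*conj(-1) + 2*(5/2 - sqrt(5)/2)*conj(-1) + 2*(3/2 - sqrt(5)/2)*conj(1) + 2*(sqrt(5)/2 + 5/2)*conj(-1) + 2*(sqrt(5)/2 + 3/2)*conj(1) + 5*(3)*conj(-1) + 5*(3)*conj(1)]
      = (1/20)[(9) + (-5) + (-5 + sqrt(5)) + (3 - sqrt(5)) + (-5 - sqrt(5)) + (sqrt(5) + 3) + (-15) + (15)] = 0/20 = 0
  <chi_rho, chi_5> = (1/20)[1*(9)*conj(2) + 1*(5)*conj(-2) + 2*(5/2 - sqrt(5)/2)*conj(1/2 + sqrt(5)/2) + 2*(3/2 - sqrt(5)/2)*conj(-1/2 + sqrt(5)/2) + 2*(sqrt(5)/2 + 5/2)*conj(1/2 - sqrt(5)/2) + 2*(sqrt(5)/2 + 3/2)*conj(-sqrt(5)/2 - 1/2) + 5*(3)*conj(0) + 5*(3)*conj(0)]
      = (1/20)[(18) + (-10) + (2*sqrt(5)) + (-4 + 2*sqrt(5)) + (-2*sqrt(5)) + (-2*sqrt(5) - 4) + (0) + (0)] = 0/20 = 0
  <chi_rho, chi_6> = (1/20)[1*(9)*conj(2) + 1*(5)*conj(2) + 2*(5/2 - sqrt(5)/2)*conj(-1/2 + sqrt(5)/2) + 2*(3/2 - sqrt(5)/2)*conj(-sqrt(5)/2 - 1/2) + 2*(sqrt(5)/2 + 5/2)*conj(-sqrt(5)/2 - 1/2) + 2*(sqrt(5)/2 + 3/2)*conj(-1/2 + sqrt(5)/2) + 5*(3)*conj(0) + 5*(3)*conj(0)]
      = (1/20)[(18) + (10) + (-5 + 3*sqrt(5)) + (1 - sqrt(5)) + (-3*sqrt(5) - 5) + (1 + sqrt(5)) + (0) + (0)] = 20/20 = 1
  <chi_rho, chi_7> = (1/20)[1*(9)*conj(2) + 1*(5)*conj(-2) + 2*(5/2 - sqrt(5)/2)*conj(1/2 - sqrt(5)/2) + 2*(3/2 - sqrt(5)/2)*conj(-sqrt(5)/2 - 1/2) + 2*(sqrt(5)/2 + 5/2)*conj(1/2 + sqrt(5)/2) + 2*(sqrt(5)/2 + 3/2)*conj(-1/2 + sqrt(5)/2) + 5*(3)*conj(0) + 5*(3)*conj(0)]
      = (1/20)[(18) + (-10) + (5 - 3*sqrt(5)) + (1 - sqrt(5)) + (5 + 3*sqrt(5)) + (1 + sqrt(5)) + (0) + (0)] = 20/20 = 1
  <chi_rho, chi_8> = (1/20)[1*(9)*conj(2) + 1*(5)*conj(2) + 2*(5/2 - sqrt(5)/2)*conj(-sqrt(5)/2 - 1/2) + 2*(3/2 - sqrt(5)/2)*conj(-1/2 + sqrt(5)/2) + 2*(sqrt(5)/2 + 5/2)*conj(-1/2 + sqrt(5)/2) + 2*(sqrt(5)/2 + 3/2)*conj(-sqrt(5)/2 - 1/2) + 5*(3)*conj(0) + 5*(3)*conj(0)]
      = (1/20)[(18) + (10) + (-2*sqrt(5)) + (-4 + 2*sqrt(5)) + (2*sqrt(5)) + (-2*sqrt(5) - 4) + (0) + (0)] = 20/20 = 1
Dimension check: dim(rho) = sum (mult * dim) = 3*1 + 0*1 + 0*1 + 0*1 + 0*2 + 1*2 + 1*2 + 1*2 = 9 = chi_rho(e) = 9.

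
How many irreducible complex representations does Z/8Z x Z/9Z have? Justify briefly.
72

Details: The number of irreducible complex representations of a finite group equals its number of conjugacy classes. Z/8Z x Z/9Z is abelian of order 72, so every element is its own conjugacy class: 72 classes, so Z/8Z x Z/9Z (order 72) has exactly 72 irreducible complex representations.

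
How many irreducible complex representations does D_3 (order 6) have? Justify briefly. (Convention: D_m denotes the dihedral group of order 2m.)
3

Derivation: The number of irreducible complex representations of a finite group equals its number of conjugacy classes. D_3 has 3 conjugacy classes ((n+3)/2 for n odd), so D_3 (order 6) has exactly 3 irreducible complex representations.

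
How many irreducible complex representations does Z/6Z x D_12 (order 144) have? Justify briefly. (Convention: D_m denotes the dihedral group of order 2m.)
54

Argument: The number of irreducible complex representations of a finite group equals its number of conjugacy classes. For a direct product, #classes(G x H) = #classes(G) * #classes(H). Z/6Z has 6 classes (abelian), D_12 has 9 classes, so 6 * 9 = 54, so Z/6Z x D_12 (order 144) has exactly 54 irreducible complex representations.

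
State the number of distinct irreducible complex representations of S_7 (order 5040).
15

Working: The number of irreducible complex representations of a finite group equals its number of conjugacy classes. Conjugacy classes in S_7 correspond to cycle types, i.e. partitions of 7; there are p(7) = 15 of them, so S_7 (order 5040) has exactly 15 irreducible complex representations.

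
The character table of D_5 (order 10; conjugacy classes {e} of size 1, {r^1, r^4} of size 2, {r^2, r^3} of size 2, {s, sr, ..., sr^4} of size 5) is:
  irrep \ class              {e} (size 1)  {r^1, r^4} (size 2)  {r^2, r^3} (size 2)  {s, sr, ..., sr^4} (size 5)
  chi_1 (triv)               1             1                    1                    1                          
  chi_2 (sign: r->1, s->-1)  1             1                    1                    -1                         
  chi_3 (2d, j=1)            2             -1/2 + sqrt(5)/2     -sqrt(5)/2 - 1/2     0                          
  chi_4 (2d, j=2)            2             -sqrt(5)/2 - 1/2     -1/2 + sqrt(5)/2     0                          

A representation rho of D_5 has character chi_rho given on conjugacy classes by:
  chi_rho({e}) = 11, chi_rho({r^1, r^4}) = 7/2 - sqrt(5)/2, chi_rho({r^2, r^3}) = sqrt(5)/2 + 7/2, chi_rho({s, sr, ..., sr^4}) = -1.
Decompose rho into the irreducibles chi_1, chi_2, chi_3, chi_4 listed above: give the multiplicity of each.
Multiplicities: chi_1: 2, chi_2: 3, chi_3: 1, chi_4: 2.

Solution. Use <chi_rho, chi> = (1/|G|) sum_C |C| * chi_rho(C) * conj(chi(C)) with |G| = 10 for each irreducible chi in the table:
  <chi_rho, chi_1> = (1/10)[1*(11)*conj(1) + 2*(7/2 - sqrt(5)/2)*conj(1) + 2*(sqrt(5)/2 + 7/2)*conj(1) + 5*(-1)*conj(1)]
      = (1/10)[(11) + (7 - sqrt(5)) + (sqrt(5) + 7) + (-5)] = 20/10 = 2
  <chi_rho, chi_2> = (1/10)[1*(11)*conj(1) + 2*(7/2 - sqrt(5)/2)*conj(1) + 2*(sqrt(5)/2 + 7/2)*conj(1) + 5*(-1)*conj(-1)]
      = (1/10)[(11) + (7 - sqrt(5)) + (sqrt(5) + 7) + (5)] = 30/10 = 3
  <chi_rho, chi_3> = (1/10)[1*(11)*conj(2) + 2*(7/2 - sqrt(5)/2)*conj(-1/2 + sqrt(5)/2) + 2*(sqrt(5)/2 + 7/2)*conj(-sqrt(5)/2 - 1/2) + 5*(-1)*conj(0)]
      = (1/10)[(22) + (-6 + 4*sqrt(5)) + (-4*sqrt(5) - 6) + (0)] = 10/10 = 1
  <chi_rho, chi_4> = (1/10)[1*(11)*conj(2) + 2*(7/2 - sqrt(5)/2)*conj(-sqrt(5)/2 - 1/2) + 2*(sqrt(5)/2 + 7/2)*conj(-1/2 + sqrt(5)/2) + 5*(-1)*conj(0)]
      = (1/10)[(22) + (-3*sqrt(5) - 1) + (-1 + 3*sqrt(5)) + (0)] = 20/10 = 2
Dimension check: dim(rho) = sum (mult * dim) = 2*1 + 3*1 + 1*2 + 2*2 = 11 = chi_rho(e) = 11.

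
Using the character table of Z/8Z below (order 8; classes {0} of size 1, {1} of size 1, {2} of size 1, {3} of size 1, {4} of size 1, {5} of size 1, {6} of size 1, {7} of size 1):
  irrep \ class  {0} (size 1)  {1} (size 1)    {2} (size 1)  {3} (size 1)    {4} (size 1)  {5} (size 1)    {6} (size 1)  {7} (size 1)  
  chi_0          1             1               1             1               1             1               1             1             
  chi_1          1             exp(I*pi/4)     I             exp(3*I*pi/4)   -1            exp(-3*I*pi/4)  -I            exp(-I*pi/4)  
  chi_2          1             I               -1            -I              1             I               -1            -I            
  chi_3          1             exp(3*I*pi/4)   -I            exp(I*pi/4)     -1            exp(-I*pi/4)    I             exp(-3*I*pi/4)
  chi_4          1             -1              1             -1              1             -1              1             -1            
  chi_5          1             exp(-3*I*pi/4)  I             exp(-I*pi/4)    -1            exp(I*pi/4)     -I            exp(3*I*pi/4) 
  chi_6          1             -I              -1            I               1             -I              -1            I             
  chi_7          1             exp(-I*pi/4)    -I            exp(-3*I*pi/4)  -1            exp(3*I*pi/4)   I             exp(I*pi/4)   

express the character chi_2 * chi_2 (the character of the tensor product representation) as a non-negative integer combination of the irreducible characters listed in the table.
chi_2 tensor chi_2 = chi_4 (all other irreducibles have multiplicity 0).

The character of a tensor product is the pointwise product (chi_2 * chi_2)(C) = chi_2(C) * chi_2(C):
  {0}: (1)*(1), {1}: (I)*(I), {2}: (-1)*(-1), {3}: (-I)*(-I), {4}: (1)*(1), {5}: (I)*(I), {6}: (-1)*(-1), {7}: (-I)*(-I)
so (chi_2 * chi_2) takes values
  {0} -> 1, {1} -> -1, {2} -> 1, {3} -> -1, {4} -> 1, {5} -> -1, {6} -> 1, {7} -> -1.
Now take the inner product of this character with each irreducible chi from the table, <chi_2*chi_2, chi> = (1/8) sum_C |C| (chi_2*chi_2)(C) conj(chi(C)):
  <chi_2*chi_2, chi_0> = (1/8)[1*(1)*conj(1) + 1*(-1)*conj(1) + 1*(1)*conj(1) + 1*(-1)*conj(1) + 1*(1)*conj(1) + 1*(-1)*conj(1) + 1*(1)*conj(1) + 1*(-1)*conj(1)]
      = (1/8)[(1) + (-1) + (1) + (-1) + (1) + (-1) + (1) + (-1)] = 0/8 = 0
  <chi_2*chi_2, chi_1> = (1/8)[1*(1)*conj(1) + 1*(-1)*conj(exp(I*pi/4)) + 1*(1)*conj(I) + 1*(-1)*conj(exp(3*I*pi/4)) + 1*(1)*conj(-1) + 1*(-1)*conj(exp(-3*I*pi/4)) + 1*(1)*conj(-I) + 1*(-1)*conj(exp(-I*pi/4))]
      = (1/8)[(1) + (-exp(-I*pi/4)) + (-I) + (-exp(-3*I*pi/4)) + (-1) + (-exp(3*I*pi/4)) + (I) + (-exp(I*pi/4))] = 0/8 = 0
  <chi_2*chi_2, chi_2> = (1/8)[1*(1)*conj(1) + 1*(-1)*conj(I) + 1*(1)*conj(-1) + 1*(-1)*conj(-I) + 1*(1)*conj(1) + 1*(-1)*conj(I) + 1*(1)*conj(-1) + 1*(-1)*conj(-I)]
      = (1/8)[(1) + (I) + (-1) + (-I) + (1) + (I) + (-1) + (-I)] = 0/8 = 0
  <chi_2*chi_2, chi_3> = (1/8)[1*(1)*conj(1) + 1*(-1)*conj(exp(3*I*pi/4)) + 1*(1)*conj(-I) + 1*(-1)*conj(exp(I*pi/4)) + 1*(1)*conj(-1) + 1*(-1)*conj(exp(-I*pi/4)) + 1*(1)*conj(I) + 1*(-1)*conj(exp(-3*I*pi/4))]
      = (1/8)[(1) + (-exp(-3*I*pi/4)) + (I) + (-exp(-I*pi/4)) + (-1) + (-exp(I*pi/4)) + (-I) + (-exp(3*I*pi/4))] = 0/8 = 0
  <chi_2*chi_2, chi_4> = (1/8)[1*(1)*conj(1) + 1*(-1)*conj(-1) + 1*(1)*conj(1) + 1*(-1)*conj(-1) + 1*(1)*conj(1) + 1*(-1)*conj(-1) + 1*(1)*conj(1) + 1*(-1)*conj(-1)]
      = (1/8)[(1) + (1) + (1) + (1) + (1) + (1) + (1) + (1)] = 8/8 = 1
  <chi_2*chi_2, chi_5> = (1/8)[1*(1)*conj(1) + 1*(-1)*conj(exp(-3*I*pi/4)) + 1*(1)*conj(I) + 1*(-1)*conj(exp(-I*pi/4)) + 1*(1)*conj(-1) + 1*(-1)*conj(exp(I*pi/4)) + 1*(1)*conj(-I) + 1*(-1)*conj(exp(3*I*pi/4))]
      = (1/8)[(1) + (-exp(3*I*pi/4)) + (-I) + (-exp(I*pi/4)) + (-1) + (-exp(-I*pi/4)) + (I) + (-exp(-3*I*pi/4))] = 0/8 = 0
  <chi_2*chi_2, chi_6> = (1/8)[1*(1)*conj(1) + 1*(-1)*conj(-I) + 1*(1)*conj(-1) + 1*(-1)*conj(I) + 1*(1)*conj(1) + 1*(-1)*conj(-I) + 1*(1)*conj(-1) + 1*(-1)*conj(I)]
      = (1/8)[(1) + (-I) + (-1) + (I) + (1) + (-I) + (-1) + (I)] = 0/8 = 0
  <chi_2*chi_2, chi_7> = (1/8)[1*(1)*conj(1) + 1*(-1)*conj(exp(-I*pi/4)) + 1*(1)*conj(-I) + 1*(-1)*conj(exp(-3*I*pi/4)) + 1*(1)*conj(-1) + 1*(-1)*conj(exp(3*I*pi/4)) + 1*(1)*conj(I) + 1*(-1)*conj(exp(I*pi/4))]
      = (1/8)[(1) + (-exp(I*pi/4)) + (I) + (-exp(3*I*pi/4)) + (-1) + (-exp(-3*I*pi/4)) + (-I) + (-exp(-I*pi/4))] = 0/8 = 0
(Exp terms are combined using exp(i*s)*conj(exp(i*t)) = exp(i*(s-t)), and sums of them are collapsed using the identity that for every m > 1 the m distinct m-th roots of unity sum to 0, e.g. 1 + exp(2*I*pi/3) + exp(-2*I*pi/3) = 0.)
Hence the multiplicities are chi_4: 1. Dimension check: dim(chi_2)*dim(chi_2) = 1*1 = 1 and sum (mult * dim) = 1*1 = 1.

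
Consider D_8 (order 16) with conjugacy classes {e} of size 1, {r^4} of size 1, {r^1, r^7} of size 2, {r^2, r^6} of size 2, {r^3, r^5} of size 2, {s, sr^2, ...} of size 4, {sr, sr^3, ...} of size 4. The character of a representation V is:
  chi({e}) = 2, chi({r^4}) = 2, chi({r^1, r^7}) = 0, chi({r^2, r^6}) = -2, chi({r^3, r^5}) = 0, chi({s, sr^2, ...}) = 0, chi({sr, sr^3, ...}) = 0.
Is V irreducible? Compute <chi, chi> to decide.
Irreducible: <chi, chi> = 1.

Explanation: <chi, chi> = (1/|G|) sum_C |C| * |chi(C)|^2 = (1/16)[1*|2|^2 + 1*|2|^2 + 2*|0|^2 + 2*|-2|^2 + 2*|0|^2 + 4*|0|^2 + 4*|0|^2]
  = (1/16)[(4) + (4) + (0) + (8) + (0) + (0) + (0)] = 16/16 = 1.
A character is irreducible iff <chi, chi> = 1, so this representation is irreducible.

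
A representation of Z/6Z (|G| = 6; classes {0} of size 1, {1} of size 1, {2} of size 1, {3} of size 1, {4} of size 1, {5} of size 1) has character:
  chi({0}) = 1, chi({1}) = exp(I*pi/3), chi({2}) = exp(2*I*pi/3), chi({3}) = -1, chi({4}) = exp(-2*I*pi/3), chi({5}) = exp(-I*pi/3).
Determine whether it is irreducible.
Irreducible: <chi, chi> = 1.

Working: <chi, chi> = (1/|G|) sum_C |C| * |chi(C)|^2 = (1/6)[1*|1|^2 + 1*|exp(I*pi/3)|^2 + 1*|exp(2*I*pi/3)|^2 + 1*|-1|^2 + 1*|exp(-2*I*pi/3)|^2 + 1*|exp(-I*pi/3)|^2]
  = (1/6)[(1) + (1) + (1) + (1) + (1) + (1)] = 6/6 = 1.
(Exp terms are combined using exp(i*s)*conj(exp(i*t)) = exp(i*(s-t)), and sums of them are collapsed using the identity that for every m > 1 the m distinct m-th roots of unity sum to 0, e.g. 1 + exp(2*I*pi/3) + exp(-2*I*pi/3) = 0.)
A character is irreducible iff <chi, chi> = 1, so this representation is irreducible.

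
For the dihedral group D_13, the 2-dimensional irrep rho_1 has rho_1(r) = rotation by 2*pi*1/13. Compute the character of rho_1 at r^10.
chi_{rho_1}(r^10) = 2*cos(2*pi*1*10/13) = 2*cos(6*pi/13)

Solution. rho_1(r^10) is rotation by angle 2*pi*1*10/13, whose trace is 2*cos(2*pi*1*10/13) = 2*cos(6*pi/13).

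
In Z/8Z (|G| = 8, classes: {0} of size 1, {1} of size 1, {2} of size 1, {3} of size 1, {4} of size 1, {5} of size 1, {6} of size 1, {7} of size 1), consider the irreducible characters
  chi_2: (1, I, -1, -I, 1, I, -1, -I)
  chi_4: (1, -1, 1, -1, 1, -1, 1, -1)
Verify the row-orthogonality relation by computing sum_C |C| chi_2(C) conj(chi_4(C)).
Sum = 0; so <chi_2, chi_4> = 0 (distinct irreducibles are orthogonal).

Justification: Compute term by term over conjugacy classes (|C| * chi_2(C) * conj(chi_4(C))):
  1*(1)*conj(1) + 1*(I)*conj(-1) + 1*(-1)*conj(1) + 1*(-I)*conj(-1) + 1*(1)*conj(1) + 1*(I)*conj(-1) + 1*(-1)*conj(1) + 1*(-I)*conj(-1)
  = (1) + (-I) + (-1) + (I) + (1) + (-I) + (-1) + (I)
  = 0.
(Exp terms are combined using exp(i*s)*conj(exp(i*t)) = exp(i*(s-t)), and sums of them are collapsed using the identity that for every m > 1 the m distinct m-th roots of unity sum to 0, e.g. 1 + exp(2*I*pi/3) + exp(-2*I*pi/3) = 0.)
Dividing by |G| = 8 gives 0/8 = 0, matching the row-orthogonality relation <chi_2, chi_4> = [chi_2 = chi_4].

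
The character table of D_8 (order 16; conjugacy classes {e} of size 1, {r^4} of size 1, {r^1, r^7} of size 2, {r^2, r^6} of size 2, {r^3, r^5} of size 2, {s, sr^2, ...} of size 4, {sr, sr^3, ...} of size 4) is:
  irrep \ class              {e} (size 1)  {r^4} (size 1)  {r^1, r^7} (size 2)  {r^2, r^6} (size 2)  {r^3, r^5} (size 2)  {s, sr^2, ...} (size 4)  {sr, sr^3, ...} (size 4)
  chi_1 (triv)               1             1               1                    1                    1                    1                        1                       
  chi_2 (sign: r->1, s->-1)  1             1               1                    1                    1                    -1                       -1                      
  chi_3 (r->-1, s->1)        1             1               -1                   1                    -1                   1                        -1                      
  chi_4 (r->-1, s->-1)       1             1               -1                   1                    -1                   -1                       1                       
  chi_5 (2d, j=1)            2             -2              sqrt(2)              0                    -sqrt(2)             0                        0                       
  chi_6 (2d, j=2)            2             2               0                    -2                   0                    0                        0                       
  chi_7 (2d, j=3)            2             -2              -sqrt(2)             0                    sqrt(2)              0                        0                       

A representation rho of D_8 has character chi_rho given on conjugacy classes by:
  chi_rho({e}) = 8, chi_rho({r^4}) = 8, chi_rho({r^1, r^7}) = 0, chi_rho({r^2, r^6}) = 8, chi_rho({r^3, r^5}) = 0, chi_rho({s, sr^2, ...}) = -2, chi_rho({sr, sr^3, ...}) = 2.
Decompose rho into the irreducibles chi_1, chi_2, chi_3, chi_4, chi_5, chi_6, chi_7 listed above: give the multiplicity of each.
Multiplicities: chi_1: 2, chi_2: 2, chi_3: 1, chi_4: 3, chi_5: 0, chi_6: 0, chi_7: 0.

Working: Use <chi_rho, chi> = (1/|G|) sum_C |C| * chi_rho(C) * conj(chi(C)) with |G| = 16 for each irreducible chi in the table:
  <chi_rho, chi_1> = (1/16)[1*(8)*conj(1) + 1*(8)*conj(1) + 2*(0)*conj(1) + 2*(8)*conj(1) + 2*(0)*conj(1) + 4*(-2)*conj(1) + 4*(2)*conj(1)]
      = (1/16)[(8) + (8) + (0) + (16) + (0) + (-8) + (8)] = 32/16 = 2
  <chi_rho, chi_2> = (1/16)[1*(8)*conj(1) + 1*(8)*conj(1) + 2*(0)*conj(1) + 2*(8)*conj(1) + 2*(0)*conj(1) + 4*(-2)*conj(-1) + 4*(2)*conj(-1)]
      = (1/16)[(8) + (8) + (0) + (16) + (0) + (8) + (-8)] = 32/16 = 2
  <chi_rho, chi_3> = (1/16)[1*(8)*conj(1) + 1*(8)*conj(1) + 2*(0)*conj(-1) + 2*(8)*conj(1) + 2*(0)*conj(-1) + 4*(-2)*conj(1) + 4*(2)*conj(-1)]
      = (1/16)[(8) + (8) + (0) + (16) + (0) + (-8) + (-8)] = 16/16 = 1
  <chi_rho, chi_4> = (1/16)[1*(8)*conj(1) + 1*(8)*conj(1) + 2*(0)*conj(-1) + 2*(8)*conj(1) + 2*(0)*conj(-1) + 4*(-2)*conj(-1) + 4*(2)*conj(1)]
      = (1/16)[(8) + (8) + (0) + (16) + (0) + (8) + (8)] = 48/16 = 3
  <chi_rho, chi_5> = (1/16)[1*(8)*conj(2) + 1*(8)*conj(-2) + 2*(0)*conj(sqrt(2)) + 2*(8)*conj(0) + 2*(0)*conj(-sqrt(2)) + 4*(-2)*conj(0) + 4*(2)*conj(0)]
      = (1/16)[(16) + (-16) + (0) + (0) + (0) + (0) + (0)] = 0/16 = 0
  <chi_rho, chi_6> = (1/16)[1*(8)*conj(2) + 1*(8)*conj(2) + 2*(0)*conj(0) + 2*(8)*conj(-2) + 2*(0)*conj(0) + 4*(-2)*conj(0) + 4*(2)*conj(0)]
      = (1/16)[(16) + (16) + (0) + (-32) + (0) + (0) + (0)] = 0/16 = 0
  <chi_rho, chi_7> = (1/16)[1*(8)*conj(2) + 1*(8)*conj(-2) + 2*(0)*conj(-sqrt(2)) + 2*(8)*conj(0) + 2*(0)*conj(sqrt(2)) + 4*(-2)*conj(0) + 4*(2)*conj(0)]
      = (1/16)[(16) + (-16) + (0) + (0) + (0) + (0) + (0)] = 0/16 = 0
Dimension check: dim(rho) = sum (mult * dim) = 2*1 + 2*1 + 1*1 + 3*1 + 0*2 + 0*2 + 0*2 = 8 = chi_rho(e) = 8.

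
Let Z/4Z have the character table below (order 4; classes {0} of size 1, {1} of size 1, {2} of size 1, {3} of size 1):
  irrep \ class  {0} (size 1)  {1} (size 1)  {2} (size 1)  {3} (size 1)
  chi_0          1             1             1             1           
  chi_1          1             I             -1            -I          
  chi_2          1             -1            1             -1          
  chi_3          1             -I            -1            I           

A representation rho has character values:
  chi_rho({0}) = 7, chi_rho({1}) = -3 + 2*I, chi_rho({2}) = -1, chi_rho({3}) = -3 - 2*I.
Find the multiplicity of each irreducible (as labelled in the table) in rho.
Multiplicities: chi_0: 0, chi_1: 3, chi_2: 3, chi_3: 1.

Working: Use <chi_rho, chi> = (1/|G|) sum_C |C| * chi_rho(C) * conj(chi(C)) with |G| = 4 for each irreducible chi in the table:
  <chi_rho, chi_0> = (1/4)[1*(7)*conj(1) + 1*(-3 + 2*I)*conj(1) + 1*(-1)*conj(1) + 1*(-3 - 2*I)*conj(1)]
      = (1/4)[(7) + (-3 + 2*I) + (-1) + (-3 - 2*I)] = 0/4 = 0
  <chi_rho, chi_1> = (1/4)[1*(7)*conj(1) + 1*(-3 + 2*I)*conj(I) + 1*(-1)*conj(-1) + 1*(-3 - 2*I)*conj(-I)]
      = (1/4)[(7) + (2 + 3*I) + (1) + (2 - 3*I)] = 12/4 = 3
  <chi_rho, chi_2> = (1/4)[1*(7)*conj(1) + 1*(-3 + 2*I)*conj(-1) + 1*(-1)*conj(1) + 1*(-3 - 2*I)*conj(-1)]
      = (1/4)[(7) + (3 - 2*I) + (-1) + (3 + 2*I)] = 12/4 = 3
  <chi_rho, chi_3> = (1/4)[1*(7)*conj(1) + 1*(-3 + 2*I)*conj(-I) + 1*(-1)*conj(-1) + 1*(-3 - 2*I)*conj(I)]
      = (1/4)[(7) + (-2 - 3*I) + (1) + (-2 + 3*I)] = 4/4 = 1
(Exp terms are combined using exp(i*s)*conj(exp(i*t)) = exp(i*(s-t)), and sums of them are collapsed using the identity that for every m > 1 the m distinct m-th roots of unity sum to 0, e.g. 1 + exp(2*I*pi/3) + exp(-2*I*pi/3) = 0.)
Dimension check: dim(rho) = sum (mult * dim) = 0*1 + 3*1 + 3*1 + 1*1 = 7 = chi_rho(e) = 7.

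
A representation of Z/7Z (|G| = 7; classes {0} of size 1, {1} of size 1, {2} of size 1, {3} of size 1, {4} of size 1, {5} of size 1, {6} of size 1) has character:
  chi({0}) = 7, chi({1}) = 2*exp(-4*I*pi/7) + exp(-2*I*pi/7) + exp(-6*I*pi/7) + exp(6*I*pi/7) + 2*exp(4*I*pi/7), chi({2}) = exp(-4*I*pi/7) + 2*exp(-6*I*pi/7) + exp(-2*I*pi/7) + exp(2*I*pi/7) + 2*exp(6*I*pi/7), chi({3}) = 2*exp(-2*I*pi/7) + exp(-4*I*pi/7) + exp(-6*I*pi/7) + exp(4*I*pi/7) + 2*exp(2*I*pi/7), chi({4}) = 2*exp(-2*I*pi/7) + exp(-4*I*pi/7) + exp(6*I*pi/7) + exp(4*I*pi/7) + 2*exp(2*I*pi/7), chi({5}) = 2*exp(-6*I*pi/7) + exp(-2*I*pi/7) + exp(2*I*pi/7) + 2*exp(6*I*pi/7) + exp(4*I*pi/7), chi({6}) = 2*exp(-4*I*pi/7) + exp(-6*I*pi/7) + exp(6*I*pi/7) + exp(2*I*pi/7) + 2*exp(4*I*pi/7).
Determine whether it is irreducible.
Not irreducible (reducible): <chi, chi> = 11 > 1.

<chi, chi> = (1/|G|) sum_C |C| * |chi(C)|^2 = (1/7)[1*|7|^2 + 1*|2*exp(-4*I*pi/7) + exp(-2*I*pi/7) + exp(-6*I*pi/7) + exp(6*I*pi/7) + 2*exp(4*I*pi/7)|^2 + 1*|exp(-4*I*pi/7) + 2*exp(-6*I*pi/7) + exp(-2*I*pi/7) + exp(2*I*pi/7) + 2*exp(6*I*pi/7)|^2 + 1*|2*exp(-2*I*pi/7) + exp(-4*I*pi/7) + exp(-6*I*pi/7) + exp(4*I*pi/7) + 2*exp(2*I*pi/7)|^2 + 1*|2*exp(-2*I*pi/7) + exp(-4*I*pi/7) + exp(6*I*pi/7) + exp(4*I*pi/7) + 2*exp(2*I*pi/7)|^2 + 1*|2*exp(-6*I*pi/7) + exp(-2*I*pi/7) + exp(2*I*pi/7) + 2*exp(6*I*pi/7) + exp(4*I*pi/7)|^2 + 1*|2*exp(-4*I*pi/7) + exp(-6*I*pi/7) + exp(6*I*pi/7) + exp(2*I*pi/7) + 2*exp(4*I*pi/7)|^2]
  = (1/7)[(49) + (11 + 7*exp(-2*I*pi/7) + 5*exp(-4*I*pi/7) + 7*exp(-6*I*pi/7) + 7*exp(6*I*pi/7) + 5*exp(4*I*pi/7) + 7*exp(2*I*pi/7)) + (11 + 7*exp(-4*I*pi/7) + 7*exp(-2*I*pi/7) + 5*exp(-6*I*pi/7) + 5*exp(6*I*pi/7) + 7*exp(2*I*pi/7) + 7*exp(4*I*pi/7)) + (11 + 7*exp(-4*I*pi/7) + 5*exp(-2*I*pi/7) + 7*exp(-6*I*pi/7) + 7*exp(6*I*pi/7) + 5*exp(2*I*pi/7) + 7*exp(4*I*pi/7)) + (11 + 7*exp(-4*I*pi/7) + 5*exp(-2*I*pi/7) + 7*exp(-6*I*pi/7) + 7*exp(6*I*pi/7) + 5*exp(2*I*pi/7) + 7*exp(4*I*pi/7)) + (11 + 7*exp(-4*I*pi/7) + 7*exp(-2*I*pi/7) + 5*exp(-6*I*pi/7) + 5*exp(6*I*pi/7) + 7*exp(2*I*pi/7) + 7*exp(4*I*pi/7)) + (11 + 7*exp(-2*I*pi/7) + 5*exp(-4*I*pi/7) + 7*exp(-6*I*pi/7) + 7*exp(6*I*pi/7) + 5*exp(4*I*pi/7) + 7*exp(2*I*pi/7))] = 77/7 = 11.
(Exp terms are combined using exp(i*s)*conj(exp(i*t)) = exp(i*(s-t)), and sums of them are collapsed using the identity that for every m > 1 the m distinct m-th roots of unity sum to 0, e.g. 1 + exp(2*I*pi/3) + exp(-2*I*pi/3) = 0.)
A character is irreducible iff <chi, chi> = 1, so this representation is reducible.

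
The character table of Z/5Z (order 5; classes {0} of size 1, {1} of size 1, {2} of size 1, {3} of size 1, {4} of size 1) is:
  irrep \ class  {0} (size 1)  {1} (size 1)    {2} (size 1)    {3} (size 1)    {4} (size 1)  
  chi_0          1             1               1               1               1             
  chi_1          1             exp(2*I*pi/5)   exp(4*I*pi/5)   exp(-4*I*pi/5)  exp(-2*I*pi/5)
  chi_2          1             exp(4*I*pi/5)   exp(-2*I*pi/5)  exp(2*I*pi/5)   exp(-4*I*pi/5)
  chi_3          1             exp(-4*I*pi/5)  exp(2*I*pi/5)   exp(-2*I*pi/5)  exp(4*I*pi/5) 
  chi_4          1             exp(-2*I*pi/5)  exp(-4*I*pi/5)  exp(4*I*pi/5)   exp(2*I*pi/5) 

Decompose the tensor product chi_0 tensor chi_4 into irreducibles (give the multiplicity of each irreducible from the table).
chi_0 tensor chi_4 = chi_4 (all other irreducibles have multiplicity 0).

The character of a tensor product is the pointwise product (chi_0 * chi_4)(C) = chi_0(C) * chi_4(C):
  {0}: (1)*(1), {1}: (1)*(exp(-2*I*pi/5)), {2}: (1)*(exp(-4*I*pi/5)), {3}: (1)*(exp(4*I*pi/5)), {4}: (1)*(exp(2*I*pi/5))
so (chi_0 * chi_4) takes values
  {0} -> 1, {1} -> exp(-2*I*pi/5), {2} -> exp(-4*I*pi/5), {3} -> exp(4*I*pi/5), {4} -> exp(2*I*pi/5).
Now take the inner product of this character with each irreducible chi from the table, <chi_0*chi_4, chi> = (1/5) sum_C |C| (chi_0*chi_4)(C) conj(chi(C)):
  <chi_0*chi_4, chi_0> = (1/5)[1*(1)*conj(1) + 1*(exp(-2*I*pi/5))*conj(1) + 1*(exp(-4*I*pi/5))*conj(1) + 1*(exp(4*I*pi/5))*conj(1) + 1*(exp(2*I*pi/5))*conj(1)]
      = (1/5)[(1) + (exp(-2*I*pi/5)) + (exp(-4*I*pi/5)) + (exp(4*I*pi/5)) + (exp(2*I*pi/5))] = 0/5 = 0
  <chi_0*chi_4, chi_1> = (1/5)[1*(1)*conj(1) + 1*(exp(-2*I*pi/5))*conj(exp(2*I*pi/5)) + 1*(exp(-4*I*pi/5))*conj(exp(4*I*pi/5)) + 1*(exp(4*I*pi/5))*conj(exp(-4*I*pi/5)) + 1*(exp(2*I*pi/5))*conj(exp(-2*I*pi/5))]
      = (1/5)[(1) + (exp(-4*I*pi/5)) + (exp(2*I*pi/5)) + (exp(-2*I*pi/5)) + (exp(4*I*pi/5))] = 0/5 = 0
  <chi_0*chi_4, chi_2> = (1/5)[1*(1)*conj(1) + 1*(exp(-2*I*pi/5))*conj(exp(4*I*pi/5)) + 1*(exp(-4*I*pi/5))*conj(exp(-2*I*pi/5)) + 1*(exp(4*I*pi/5))*conj(exp(2*I*pi/5)) + 1*(exp(2*I*pi/5))*conj(exp(-4*I*pi/5))]
      = (1/5)[(1) + (exp(4*I*pi/5)) + (exp(-2*I*pi/5)) + (exp(2*I*pi/5)) + (exp(-4*I*pi/5))] = 0/5 = 0
  <chi_0*chi_4, chi_3> = (1/5)[1*(1)*conj(1) + 1*(exp(-2*I*pi/5))*conj(exp(-4*I*pi/5)) + 1*(exp(-4*I*pi/5))*conj(exp(2*I*pi/5)) + 1*(exp(4*I*pi/5))*conj(exp(-2*I*pi/5)) + 1*(exp(2*I*pi/5))*conj(exp(4*I*pi/5))]
      = (1/5)[(1) + (exp(2*I*pi/5)) + (exp(4*I*pi/5)) + (exp(-4*I*pi/5)) + (exp(-2*I*pi/5))] = 0/5 = 0
  <chi_0*chi_4, chi_4> = (1/5)[1*(1)*conj(1) + 1*(exp(-2*I*pi/5))*conj(exp(-2*I*pi/5)) + 1*(exp(-4*I*pi/5))*conj(exp(-4*I*pi/5)) + 1*(exp(4*I*pi/5))*conj(exp(4*I*pi/5)) + 1*(exp(2*I*pi/5))*conj(exp(2*I*pi/5))]
      = (1/5)[(1) + (1) + (1) + (1) + (1)] = 5/5 = 1
(Exp terms are combined using exp(i*s)*conj(exp(i*t)) = exp(i*(s-t)), and sums of them are collapsed using the identity that for every m > 1 the m distinct m-th roots of unity sum to 0, e.g. 1 + exp(2*I*pi/3) + exp(-2*I*pi/3) = 0.)
Hence the multiplicities are chi_4: 1. Dimension check: dim(chi_0)*dim(chi_4) = 1*1 = 1 and sum (mult * dim) = 1*1 = 1.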